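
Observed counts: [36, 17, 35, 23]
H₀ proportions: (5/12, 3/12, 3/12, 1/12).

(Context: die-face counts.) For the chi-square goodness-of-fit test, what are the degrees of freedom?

df = k − 1 = 4 − 1 = 3

degrees of freedom = 3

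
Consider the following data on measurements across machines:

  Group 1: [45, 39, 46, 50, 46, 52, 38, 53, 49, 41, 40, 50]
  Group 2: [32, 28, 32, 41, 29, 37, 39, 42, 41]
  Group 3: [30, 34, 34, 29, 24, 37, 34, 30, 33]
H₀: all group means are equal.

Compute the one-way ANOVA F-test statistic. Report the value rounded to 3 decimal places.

Group means [45.75, 35.67, 31.67], grand mean 38.500
SSB = Σnᵢ(x̄ᵢ−x̄)² = 1123.250; SSW = ΣΣ(x−x̄ᵢ)² = 658.250
MSB = 1123.250/2 = 561.6250; MSW = 658.250/27 = 24.3796
F = MSB/MSW = 23.0367
df = (2, 27)

test statistic = 23.037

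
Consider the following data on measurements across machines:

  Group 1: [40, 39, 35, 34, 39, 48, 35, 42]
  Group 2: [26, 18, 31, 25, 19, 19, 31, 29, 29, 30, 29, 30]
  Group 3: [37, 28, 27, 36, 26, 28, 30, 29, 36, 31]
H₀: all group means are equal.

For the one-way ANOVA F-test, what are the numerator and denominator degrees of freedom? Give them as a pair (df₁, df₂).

degrees of freedom = [2, 27]

k = 3 groups, N = 30 total
df = (k−1, N−k) = (3−1, 30−3) = (2, 27)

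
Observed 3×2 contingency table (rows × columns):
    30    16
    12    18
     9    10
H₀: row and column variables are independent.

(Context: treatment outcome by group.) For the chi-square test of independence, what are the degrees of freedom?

degrees of freedom = 2

df = (r−1)(c−1) = (3−1)·(2−1) = 2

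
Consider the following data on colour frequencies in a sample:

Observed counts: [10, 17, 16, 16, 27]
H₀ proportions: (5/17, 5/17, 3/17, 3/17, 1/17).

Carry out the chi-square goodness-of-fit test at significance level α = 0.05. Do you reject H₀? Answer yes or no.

reject H₀: yes

n = 86; E_i = n·p_i = [25.29, 25.29, 15.18, 15.18, 5.06]
χ² = (10−25.29)²/25.29 + (17−25.29)²/25.29 + (16−15.18)²/15.18 + (16−15.18)²/15.18 + (27−5.06)²/5.06 = 107.2202
df = 4
p-value (upper-tail) = 0.00000
At α=0.05: p < α → reject H₀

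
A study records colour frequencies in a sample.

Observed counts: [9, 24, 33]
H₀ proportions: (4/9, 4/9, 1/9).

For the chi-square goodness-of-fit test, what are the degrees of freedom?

df = k − 1 = 3 − 1 = 2

degrees of freedom = 2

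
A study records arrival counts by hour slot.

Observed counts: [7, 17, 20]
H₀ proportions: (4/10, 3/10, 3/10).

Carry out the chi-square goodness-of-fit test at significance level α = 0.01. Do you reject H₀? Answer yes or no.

n = 44; E_i = n·p_i = [17.60, 13.20, 13.20]
χ² = (7−17.60)²/17.60 + (17−13.20)²/13.20 + (20−13.20)²/13.20 = 10.9811
df = 2
p-value (upper-tail) = 0.00413
At α=0.01: p < α → reject H₀

reject H₀: yes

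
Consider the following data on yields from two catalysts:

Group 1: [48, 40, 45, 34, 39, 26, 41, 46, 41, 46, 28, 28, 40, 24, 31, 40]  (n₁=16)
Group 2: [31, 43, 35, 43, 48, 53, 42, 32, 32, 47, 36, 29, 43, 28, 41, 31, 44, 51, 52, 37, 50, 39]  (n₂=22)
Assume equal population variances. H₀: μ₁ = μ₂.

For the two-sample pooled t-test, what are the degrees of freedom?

degrees of freedom = 36

df = n₁ + n₂ − 2 = 16 + 22 − 2 = 36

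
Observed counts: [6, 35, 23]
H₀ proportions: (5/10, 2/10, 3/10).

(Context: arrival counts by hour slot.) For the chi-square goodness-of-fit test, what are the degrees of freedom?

df = k − 1 = 3 − 1 = 2

degrees of freedom = 2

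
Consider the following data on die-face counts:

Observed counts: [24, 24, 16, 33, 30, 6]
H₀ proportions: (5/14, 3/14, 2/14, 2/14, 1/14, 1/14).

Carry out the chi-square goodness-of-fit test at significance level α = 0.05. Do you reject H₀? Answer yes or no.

n = 133; E_i = n·p_i = [47.50, 28.50, 19.00, 19.00, 9.50, 9.50]
χ² = (24−47.50)²/47.50 + (24−28.50)²/28.50 + (16−19.00)²/19.00 + (33−19.00)²/19.00 + (30−9.50)²/9.50 + (6−9.50)²/9.50 = 68.6526
df = 5
p-value (upper-tail) = 0.00000
At α=0.05: p < α → reject H₀

reject H₀: yes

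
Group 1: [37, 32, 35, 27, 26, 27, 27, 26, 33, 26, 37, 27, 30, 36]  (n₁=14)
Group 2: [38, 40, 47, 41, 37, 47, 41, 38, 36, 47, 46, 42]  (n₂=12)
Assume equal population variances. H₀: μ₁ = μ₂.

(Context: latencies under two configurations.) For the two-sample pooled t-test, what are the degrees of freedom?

degrees of freedom = 24

df = n₁ + n₂ − 2 = 14 + 12 − 2 = 24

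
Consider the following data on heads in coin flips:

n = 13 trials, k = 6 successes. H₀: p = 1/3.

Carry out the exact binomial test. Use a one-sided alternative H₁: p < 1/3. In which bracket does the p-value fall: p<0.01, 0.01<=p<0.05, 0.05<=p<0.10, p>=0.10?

Exact binomial: n=13, k=6, p₀=1/3=0.3333
P(X≤6) from Σ C(n,i)·p₀^i·(1−p₀)^(n−i)
p-value (one-sided, H₁ less) = 0.89646
→ bracket: p>=0.10

p-value bracket: p>=0.10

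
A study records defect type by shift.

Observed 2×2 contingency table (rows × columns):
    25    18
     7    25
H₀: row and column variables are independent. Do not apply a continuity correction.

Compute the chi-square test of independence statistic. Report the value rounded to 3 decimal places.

test statistic = 9.863

Row totals [43, 32], col totals [32, 43], n=75
χ² = (25−18.35)²/18.35 + (18−24.65)²/24.65 + (7−13.65)²/13.65 + (25−18.35)²/18.35 = 9.8634
df = 1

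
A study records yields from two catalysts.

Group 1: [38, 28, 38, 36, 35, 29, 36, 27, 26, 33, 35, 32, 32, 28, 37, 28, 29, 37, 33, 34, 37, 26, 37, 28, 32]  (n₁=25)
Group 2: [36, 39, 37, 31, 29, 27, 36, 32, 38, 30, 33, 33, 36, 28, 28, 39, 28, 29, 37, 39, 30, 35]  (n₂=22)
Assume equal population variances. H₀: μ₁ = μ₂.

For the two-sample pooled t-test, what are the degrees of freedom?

degrees of freedom = 45

df = n₁ + n₂ − 2 = 25 + 22 − 2 = 45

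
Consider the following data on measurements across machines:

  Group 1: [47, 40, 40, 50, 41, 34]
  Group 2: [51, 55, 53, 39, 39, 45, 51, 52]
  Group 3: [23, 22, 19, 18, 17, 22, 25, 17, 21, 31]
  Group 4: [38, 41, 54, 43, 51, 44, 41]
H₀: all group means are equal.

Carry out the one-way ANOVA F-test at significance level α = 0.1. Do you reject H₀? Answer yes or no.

Group means [42.00, 48.12, 21.50, 44.57], grand mean 37.548
SSB = Σnᵢ(x̄ᵢ−x̄)² = 3934.588; SSW = ΣΣ(x−x̄ᵢ)² = 807.089
MSB = 3934.588/3 = 1311.5294; MSW = 807.089/27 = 29.8922
F = MSB/MSW = 43.8753
df = (3, 27)
p-value (upper-tail) = 0.00000
At α=0.1: p < α → reject H₀

reject H₀: yes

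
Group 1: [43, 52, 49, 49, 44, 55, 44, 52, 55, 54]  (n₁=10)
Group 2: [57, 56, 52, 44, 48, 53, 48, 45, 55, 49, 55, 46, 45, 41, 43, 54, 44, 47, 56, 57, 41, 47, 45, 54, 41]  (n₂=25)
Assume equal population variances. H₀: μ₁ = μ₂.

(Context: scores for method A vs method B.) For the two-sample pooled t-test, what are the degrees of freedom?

df = n₁ + n₂ − 2 = 10 + 25 − 2 = 33

degrees of freedom = 33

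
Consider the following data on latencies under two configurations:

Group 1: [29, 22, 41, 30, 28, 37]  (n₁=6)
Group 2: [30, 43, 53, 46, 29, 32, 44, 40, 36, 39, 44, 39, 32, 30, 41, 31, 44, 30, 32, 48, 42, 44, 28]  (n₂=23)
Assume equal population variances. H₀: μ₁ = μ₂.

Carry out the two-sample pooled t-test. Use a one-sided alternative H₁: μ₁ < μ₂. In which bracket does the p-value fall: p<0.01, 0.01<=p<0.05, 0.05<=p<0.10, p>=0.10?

x̄₁=31.167, s₁=6.795, n₁=6
x̄₂=38.130, s₂=7.143, n₂=23
s_p² = [5·6.795² + 22·7.143²]/27 = 50.1275
SE = √(s_p²·(1/6+1/23)) = 3.2456
t = (31.167−38.130)/3.2456 = -2.1456
df = 27
p-value (one-sided, H₁ less) = 0.02053
→ bracket: 0.01<=p<0.05

p-value bracket: 0.01<=p<0.05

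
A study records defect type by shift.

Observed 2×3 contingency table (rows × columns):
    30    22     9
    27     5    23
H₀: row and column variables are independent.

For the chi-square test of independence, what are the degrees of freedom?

df = (r−1)(c−1) = (2−1)·(3−1) = 2

degrees of freedom = 2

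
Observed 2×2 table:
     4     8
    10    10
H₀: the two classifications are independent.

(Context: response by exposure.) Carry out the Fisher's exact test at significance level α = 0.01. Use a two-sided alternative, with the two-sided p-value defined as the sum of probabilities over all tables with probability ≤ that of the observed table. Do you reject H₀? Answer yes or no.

reject H₀: no

Margins: r₁=12, r₂=20, c₁=14, c₂=18, n=32
p_obs = C(12,4)·C(20,10)/C(32,14); sum pmf over tables with pmf ≤ p_obs
p-value (two-sided) = 0.47093
At α=0.01: p ≥ α → fail to reject H₀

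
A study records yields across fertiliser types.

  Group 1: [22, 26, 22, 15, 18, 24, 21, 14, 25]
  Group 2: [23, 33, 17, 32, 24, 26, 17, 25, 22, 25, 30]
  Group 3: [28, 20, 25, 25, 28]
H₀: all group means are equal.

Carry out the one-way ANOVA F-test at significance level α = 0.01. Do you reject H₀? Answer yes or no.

reject H₀: no

Group means [20.78, 24.91, 25.20], grand mean 23.480
SSB = Σnᵢ(x̄ᵢ−x̄)² = 102.975; SSW = ΣΣ(x−x̄ᵢ)² = 469.265
MSB = 102.975/2 = 51.4877; MSW = 469.265/22 = 21.3302
F = MSB/MSW = 2.4138
df = (2, 22)
p-value (upper-tail) = 0.11278
At α=0.01: p ≥ α → fail to reject H₀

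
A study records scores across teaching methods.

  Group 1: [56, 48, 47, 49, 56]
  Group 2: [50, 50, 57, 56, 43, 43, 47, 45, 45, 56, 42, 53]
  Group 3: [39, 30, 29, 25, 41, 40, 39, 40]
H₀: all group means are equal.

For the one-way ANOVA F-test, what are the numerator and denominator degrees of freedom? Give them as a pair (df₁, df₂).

k = 3 groups, N = 25 total
df = (k−1, N−k) = (3−1, 25−3) = (2, 22)

degrees of freedom = [2, 22]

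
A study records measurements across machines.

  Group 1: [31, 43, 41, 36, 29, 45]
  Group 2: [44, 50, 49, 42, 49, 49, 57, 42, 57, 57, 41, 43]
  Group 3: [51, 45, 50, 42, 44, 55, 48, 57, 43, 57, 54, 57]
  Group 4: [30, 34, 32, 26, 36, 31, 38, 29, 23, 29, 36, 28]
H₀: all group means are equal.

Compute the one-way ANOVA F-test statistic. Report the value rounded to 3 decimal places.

Group means [37.50, 48.33, 50.25, 31.00], grand mean 42.381
SSB = Σnᵢ(x̄ᵢ−x̄)² = 2865.488; SSW = ΣΣ(x−x̄ᵢ)² = 1208.417
MSB = 2865.488/3 = 955.1627; MSW = 1208.417/38 = 31.8004
F = MSB/MSW = 30.0361
df = (3, 38)

test statistic = 30.036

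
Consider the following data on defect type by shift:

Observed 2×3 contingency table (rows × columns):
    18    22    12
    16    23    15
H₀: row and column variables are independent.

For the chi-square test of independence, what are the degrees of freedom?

df = (r−1)(c−1) = (2−1)·(3−1) = 2

degrees of freedom = 2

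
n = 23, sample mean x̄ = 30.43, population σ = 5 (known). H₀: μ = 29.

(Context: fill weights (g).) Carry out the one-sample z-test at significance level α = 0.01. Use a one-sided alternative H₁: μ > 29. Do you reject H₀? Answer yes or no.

reject H₀: no

SE = σ/√n = 5/√23 = 1.0426
z = (x̄−μ₀)/SE = (30.43−29)/1.0426 = 1.3716
p-value (one-sided, H₁ greater) = 0.08509
At α=0.01: p ≥ α → fail to reject H₀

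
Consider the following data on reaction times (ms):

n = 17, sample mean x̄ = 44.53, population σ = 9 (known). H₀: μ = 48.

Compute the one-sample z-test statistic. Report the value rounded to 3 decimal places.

SE = σ/√n = 9/√17 = 2.1828
z = (x̄−μ₀)/SE = (44.53−48)/2.1828 = -1.5897

test statistic = -1.590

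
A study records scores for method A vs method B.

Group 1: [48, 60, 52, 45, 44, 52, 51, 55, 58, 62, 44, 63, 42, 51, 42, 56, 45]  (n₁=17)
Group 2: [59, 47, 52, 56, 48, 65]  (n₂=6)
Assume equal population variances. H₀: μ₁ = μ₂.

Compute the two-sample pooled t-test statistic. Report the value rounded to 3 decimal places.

test statistic = -1.006

x̄₁=51.176, s₁=6.975, n₁=17
x̄₂=54.500, s₂=6.892, n₂=6
s_p² = [16·6.975² + 5·6.892²]/21 = 48.3796
SE = √(s_p²·(1/17+1/6)) = 3.3029
t = (51.176−54.500)/3.3029 = -1.0062
df = 21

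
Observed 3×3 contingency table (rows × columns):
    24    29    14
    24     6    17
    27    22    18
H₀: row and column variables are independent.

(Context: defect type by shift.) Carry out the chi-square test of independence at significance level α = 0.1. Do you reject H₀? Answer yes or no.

Row totals [67, 47, 67], col totals [75, 57, 49], n=181
χ² = (24−27.76)²/27.76 + (29−21.10)²/21.10 + (14−18.14)²/18.14 + (24−19.48)²/19.48 + (6−14.80)²/14.80 + (17−12.72)²/12.72 + (27−27.76)²/27.76 + (22−21.10)²/21.10 + (18−18.14)²/18.14 = 12.1946
df = 4
p-value (upper-tail) = 0.01596
At α=0.1: p < α → reject H₀

reject H₀: yes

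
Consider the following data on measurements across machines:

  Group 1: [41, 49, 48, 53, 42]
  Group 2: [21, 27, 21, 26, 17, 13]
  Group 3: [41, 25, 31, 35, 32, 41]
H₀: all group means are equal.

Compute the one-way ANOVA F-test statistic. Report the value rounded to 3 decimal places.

test statistic = 29.311

Group means [46.60, 20.83, 34.17], grand mean 33.118
SSB = Σnᵢ(x̄ᵢ−x̄)² = 1820.898; SSW = ΣΣ(x−x̄ᵢ)² = 434.867
MSB = 1820.898/2 = 910.4490; MSW = 434.867/14 = 31.0619
F = MSB/MSW = 29.3108
df = (2, 14)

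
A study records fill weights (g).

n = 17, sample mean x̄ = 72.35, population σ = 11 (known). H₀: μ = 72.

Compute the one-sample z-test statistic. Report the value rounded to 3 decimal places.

SE = σ/√n = 11/√17 = 2.6679
z = (x̄−μ₀)/SE = (72.35−72)/2.6679 = 0.1312

test statistic = 0.131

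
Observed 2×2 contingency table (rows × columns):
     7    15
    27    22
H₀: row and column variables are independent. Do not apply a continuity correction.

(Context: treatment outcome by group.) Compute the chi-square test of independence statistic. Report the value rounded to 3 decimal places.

Row totals [22, 49], col totals [34, 37], n=71
χ² = (7−10.54)²/10.54 + (15−11.46)²/11.46 + (27−23.46)²/23.46 + (22−25.54)²/25.54 = 3.2984
df = 1

test statistic = 3.298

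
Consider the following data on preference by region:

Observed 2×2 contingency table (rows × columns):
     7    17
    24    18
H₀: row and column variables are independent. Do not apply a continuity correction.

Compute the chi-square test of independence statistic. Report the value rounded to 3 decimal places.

Row totals [24, 42], col totals [31, 35], n=66
χ² = (7−11.27)²/11.27 + (17−12.73)²/12.73 + (24−19.73)²/19.73 + (18−22.27)²/22.27 = 4.7990
df = 1

test statistic = 4.799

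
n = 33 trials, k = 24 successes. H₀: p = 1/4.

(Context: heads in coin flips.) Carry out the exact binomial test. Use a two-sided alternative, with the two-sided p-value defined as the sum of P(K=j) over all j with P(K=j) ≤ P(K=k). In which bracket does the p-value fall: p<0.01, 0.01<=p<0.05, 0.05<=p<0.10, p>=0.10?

p-value bracket: p<0.01

Exact binomial: n=33, k=24, p₀=1/4=0.2500
P(X=j) = C(n,j)·p₀^j·(1−p₀)^(n−j); p = Σ P(X=j) over j with P(X=j) ≤ P(X=24)
p-value (two-sided) = 0.00000
→ bracket: p<0.01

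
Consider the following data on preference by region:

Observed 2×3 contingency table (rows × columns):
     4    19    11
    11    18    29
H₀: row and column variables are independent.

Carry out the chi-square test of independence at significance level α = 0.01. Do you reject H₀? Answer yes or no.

reject H₀: no

Row totals [34, 58], col totals [15, 37, 40], n=92
χ² = (4−5.54)²/5.54 + (19−13.67)²/13.67 + (11−14.78)²/14.78 + (11−9.46)²/9.46 + (18−23.33)²/23.33 + (29−25.22)²/25.22 = 5.5076
df = 2
p-value (upper-tail) = 0.06368
At α=0.01: p ≥ α → fail to reject H₀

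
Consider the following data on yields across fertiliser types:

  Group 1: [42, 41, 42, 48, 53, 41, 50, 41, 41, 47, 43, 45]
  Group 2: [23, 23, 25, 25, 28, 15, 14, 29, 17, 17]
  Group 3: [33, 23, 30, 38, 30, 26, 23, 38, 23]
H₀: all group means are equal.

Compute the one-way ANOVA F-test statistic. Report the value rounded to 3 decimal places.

test statistic = 56.288

Group means [44.50, 21.60, 29.33], grand mean 32.710
SSB = Σnᵢ(x̄ᵢ−x̄)² = 3004.987; SSW = ΣΣ(x−x̄ᵢ)² = 747.400
MSB = 3004.987/2 = 1502.4935; MSW = 747.400/28 = 26.6929
F = MSB/MSW = 56.2882
df = (2, 28)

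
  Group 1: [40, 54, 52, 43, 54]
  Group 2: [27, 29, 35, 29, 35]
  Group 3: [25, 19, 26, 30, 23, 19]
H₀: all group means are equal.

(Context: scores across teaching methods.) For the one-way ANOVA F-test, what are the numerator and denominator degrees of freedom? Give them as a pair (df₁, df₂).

k = 3 groups, N = 16 total
df = (k−1, N−k) = (3−1, 16−3) = (2, 13)

degrees of freedom = [2, 13]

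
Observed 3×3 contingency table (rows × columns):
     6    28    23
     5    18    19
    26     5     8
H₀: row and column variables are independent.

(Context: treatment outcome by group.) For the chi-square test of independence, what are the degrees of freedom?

df = (r−1)(c−1) = (3−1)·(3−1) = 4

degrees of freedom = 4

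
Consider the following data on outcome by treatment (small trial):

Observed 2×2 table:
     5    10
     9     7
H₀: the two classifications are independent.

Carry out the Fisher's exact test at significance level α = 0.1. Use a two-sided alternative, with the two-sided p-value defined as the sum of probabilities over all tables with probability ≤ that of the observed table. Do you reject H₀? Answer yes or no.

reject H₀: no

Margins: r₁=15, r₂=16, c₁=14, c₂=17, n=31
p_obs = C(15,5)·C(16,9)/C(31,14); sum pmf over tables with pmf ≤ p_obs
p-value (two-sided) = 0.28516
At α=0.1: p ≥ α → fail to reject H₀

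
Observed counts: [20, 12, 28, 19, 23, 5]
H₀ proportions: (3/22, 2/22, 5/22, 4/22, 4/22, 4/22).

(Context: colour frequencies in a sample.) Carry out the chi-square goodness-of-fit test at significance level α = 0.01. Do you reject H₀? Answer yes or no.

n = 107; E_i = n·p_i = [14.59, 9.73, 24.32, 19.45, 19.45, 19.45]
χ² = (20−14.59)²/14.59 + (12−9.73)²/9.73 + (28−24.32)²/24.32 + (19−19.45)²/19.45 + (23−19.45)²/19.45 + (5−19.45)²/19.45 = 14.4900
df = 5
p-value (upper-tail) = 0.01278
At α=0.01: p ≥ α → fail to reject H₀

reject H₀: no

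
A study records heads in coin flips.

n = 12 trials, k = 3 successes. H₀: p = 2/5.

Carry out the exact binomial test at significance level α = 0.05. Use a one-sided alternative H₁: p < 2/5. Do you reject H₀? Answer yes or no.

reject H₀: no

Exact binomial: n=12, k=3, p₀=2/5=0.4000
P(X≤3) from Σ C(n,i)·p₀^i·(1−p₀)^(n−i)
p-value (one-sided, H₁ less) = 0.22534
At α=0.05: p ≥ α → fail to reject H₀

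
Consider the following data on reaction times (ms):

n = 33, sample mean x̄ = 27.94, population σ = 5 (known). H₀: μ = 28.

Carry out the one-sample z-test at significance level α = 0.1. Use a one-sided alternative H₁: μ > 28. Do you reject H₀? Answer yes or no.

reject H₀: no

SE = σ/√n = 5/√33 = 0.8704
z = (x̄−μ₀)/SE = (27.94−28)/0.8704 = -0.0689
p-value (one-sided, H₁ greater) = 0.52748
At α=0.1: p ≥ α → fail to reject H₀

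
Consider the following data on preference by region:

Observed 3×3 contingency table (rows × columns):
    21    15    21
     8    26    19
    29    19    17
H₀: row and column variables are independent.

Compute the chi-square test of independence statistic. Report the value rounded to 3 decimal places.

test statistic = 14.255

Row totals [57, 53, 65], col totals [58, 60, 57], n=175
χ² = (21−18.89)²/18.89 + (15−19.54)²/19.54 + (21−18.57)²/18.57 + (8−17.57)²/17.57 + (26−18.17)²/18.17 + (19−17.26)²/17.26 + (29−21.54)²/21.54 + (19−22.29)²/22.29 + (17−21.17)²/21.17 = 14.2549
df = 4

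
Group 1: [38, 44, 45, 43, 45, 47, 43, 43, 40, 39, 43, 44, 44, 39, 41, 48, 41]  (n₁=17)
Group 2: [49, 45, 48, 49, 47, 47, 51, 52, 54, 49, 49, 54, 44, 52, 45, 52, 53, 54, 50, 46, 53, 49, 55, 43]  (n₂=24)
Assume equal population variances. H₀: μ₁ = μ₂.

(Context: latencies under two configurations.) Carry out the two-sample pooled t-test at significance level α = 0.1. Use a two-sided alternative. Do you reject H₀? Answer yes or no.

reject H₀: yes

x̄₁=42.765, s₁=2.796, n₁=17
x̄₂=49.583, s₂=3.476, n₂=24
s_p² = [16·2.796² + 23·3.476²]/39 = 10.3306
SE = √(s_p²·(1/17+1/24)) = 1.0189
t = (42.765−49.583)/1.0189 = -6.6923
df = 39
p-value (two-sided) = 0.00000
At α=0.1: p < α → reject H₀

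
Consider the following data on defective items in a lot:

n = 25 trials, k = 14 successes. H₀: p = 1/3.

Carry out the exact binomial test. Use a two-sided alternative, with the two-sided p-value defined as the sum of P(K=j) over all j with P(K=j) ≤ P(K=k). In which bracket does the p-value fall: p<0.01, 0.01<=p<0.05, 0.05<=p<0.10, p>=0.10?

Exact binomial: n=25, k=14, p₀=1/3=0.3333
P(X=j) = C(n,j)·p₀^j·(1−p₀)^(n−j); p = Σ P(X=j) over j with P(X=j) ≤ P(X=14)
p-value (two-sided) = 0.01988
→ bracket: 0.01<=p<0.05

p-value bracket: 0.01<=p<0.05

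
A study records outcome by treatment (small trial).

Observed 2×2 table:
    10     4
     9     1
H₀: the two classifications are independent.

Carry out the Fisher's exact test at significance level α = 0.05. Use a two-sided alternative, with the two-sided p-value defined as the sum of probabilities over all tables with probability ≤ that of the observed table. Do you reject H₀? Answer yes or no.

Margins: r₁=14, r₂=10, c₁=19, c₂=5, n=24
p_obs = C(14,10)·C(10,9)/C(24,19); sum pmf over tables with pmf ≤ p_obs
p-value (two-sided) = 0.35771
At α=0.05: p ≥ α → fail to reject H₀

reject H₀: no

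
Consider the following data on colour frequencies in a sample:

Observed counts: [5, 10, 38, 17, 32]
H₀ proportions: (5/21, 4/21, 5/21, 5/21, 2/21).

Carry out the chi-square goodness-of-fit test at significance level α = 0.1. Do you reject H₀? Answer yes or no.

reject H₀: yes

n = 102; E_i = n·p_i = [24.29, 19.43, 24.29, 24.29, 9.71]
χ² = (5−24.29)²/24.29 + (10−19.43)²/19.43 + (38−24.29)²/24.29 + (17−24.29)²/24.29 + (32−9.71)²/9.71 = 80.9471
df = 4
p-value (upper-tail) = 0.00000
At α=0.1: p < α → reject H₀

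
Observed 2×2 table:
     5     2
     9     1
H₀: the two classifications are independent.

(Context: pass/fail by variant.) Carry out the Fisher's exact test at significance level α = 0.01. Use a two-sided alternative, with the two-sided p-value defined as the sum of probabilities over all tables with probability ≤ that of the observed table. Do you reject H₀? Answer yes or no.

reject H₀: no

Margins: r₁=7, r₂=10, c₁=14, c₂=3, n=17
p_obs = C(7,5)·C(10,9)/C(17,14); sum pmf over tables with pmf ≤ p_obs
p-value (two-sided) = 0.53676
At α=0.01: p ≥ α → fail to reject H₀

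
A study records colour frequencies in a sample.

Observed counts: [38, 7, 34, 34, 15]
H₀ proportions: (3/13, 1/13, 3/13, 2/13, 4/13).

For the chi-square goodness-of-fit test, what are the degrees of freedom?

degrees of freedom = 4

df = k − 1 = 5 − 1 = 4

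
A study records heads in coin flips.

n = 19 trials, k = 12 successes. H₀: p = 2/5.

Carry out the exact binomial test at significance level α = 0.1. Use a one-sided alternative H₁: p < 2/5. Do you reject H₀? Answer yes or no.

reject H₀: no

Exact binomial: n=19, k=12, p₀=2/5=0.4000
P(X≤12) from Σ C(n,i)·p₀^i·(1−p₀)^(n−i)
p-value (one-sided, H₁ less) = 0.98844
At α=0.1: p ≥ α → fail to reject H₀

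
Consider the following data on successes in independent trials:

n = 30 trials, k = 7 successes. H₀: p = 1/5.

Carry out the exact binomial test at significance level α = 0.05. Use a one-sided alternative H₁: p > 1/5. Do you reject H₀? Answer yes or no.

reject H₀: no

Exact binomial: n=30, k=7, p₀=1/5=0.2000
P(X≥7) from Σ C(n,i)·p₀^i·(1−p₀)^(n−i)
p-value (one-sided, H₁ greater) = 0.39303
At α=0.05: p ≥ α → fail to reject H₀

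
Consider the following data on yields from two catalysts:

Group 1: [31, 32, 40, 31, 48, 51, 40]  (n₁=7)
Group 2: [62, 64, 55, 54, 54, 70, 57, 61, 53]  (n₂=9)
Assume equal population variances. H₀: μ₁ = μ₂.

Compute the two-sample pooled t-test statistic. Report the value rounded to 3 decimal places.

test statistic = -5.710

x̄₁=39.000, s₁=8.206, n₁=7
x̄₂=58.889, s₂=5.754, n₂=9
s_p² = [6·8.206² + 8·5.754²]/14 = 47.7778
SE = √(s_p²·(1/7+1/9)) = 3.4834
t = (39.000−58.889)/3.4834 = -5.7096
df = 14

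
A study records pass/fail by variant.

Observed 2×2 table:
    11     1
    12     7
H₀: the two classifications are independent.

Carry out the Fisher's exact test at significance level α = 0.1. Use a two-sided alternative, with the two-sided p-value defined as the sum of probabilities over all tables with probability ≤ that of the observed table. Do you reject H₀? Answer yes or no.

reject H₀: no

Margins: r₁=12, r₂=19, c₁=23, c₂=8, n=31
p_obs = C(12,11)·C(19,12)/C(31,23); sum pmf over tables with pmf ≤ p_obs
p-value (two-sided) = 0.10823
At α=0.1: p ≥ α → fail to reject H₀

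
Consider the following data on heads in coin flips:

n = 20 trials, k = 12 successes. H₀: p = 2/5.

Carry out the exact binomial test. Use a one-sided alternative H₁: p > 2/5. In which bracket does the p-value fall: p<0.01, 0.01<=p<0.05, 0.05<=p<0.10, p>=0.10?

Exact binomial: n=20, k=12, p₀=2/5=0.4000
P(X≥12) from Σ C(n,i)·p₀^i·(1−p₀)^(n−i)
p-value (one-sided, H₁ greater) = 0.05653
→ bracket: 0.05<=p<0.10

p-value bracket: 0.05<=p<0.10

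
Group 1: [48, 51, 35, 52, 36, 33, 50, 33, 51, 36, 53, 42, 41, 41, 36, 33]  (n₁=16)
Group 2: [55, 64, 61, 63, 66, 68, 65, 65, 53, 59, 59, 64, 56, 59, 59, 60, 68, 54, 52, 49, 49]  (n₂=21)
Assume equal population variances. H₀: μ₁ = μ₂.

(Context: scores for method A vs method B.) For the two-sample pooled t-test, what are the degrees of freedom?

degrees of freedom = 35

df = n₁ + n₂ − 2 = 16 + 21 − 2 = 35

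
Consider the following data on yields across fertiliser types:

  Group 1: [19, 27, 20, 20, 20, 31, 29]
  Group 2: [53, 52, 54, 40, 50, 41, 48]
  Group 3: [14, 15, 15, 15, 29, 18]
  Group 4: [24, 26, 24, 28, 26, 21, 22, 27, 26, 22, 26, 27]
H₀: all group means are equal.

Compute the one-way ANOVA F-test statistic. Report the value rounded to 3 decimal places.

test statistic = 61.641

Group means [23.71, 48.29, 17.67, 24.92], grand mean 28.406
SSB = Σnᵢ(x̄ᵢ−x̄)² = 3758.612; SSW = ΣΣ(x−x̄ᵢ)² = 569.107
MSB = 3758.612/3 = 1252.8705; MSW = 569.107/28 = 20.3253
F = MSB/MSW = 61.6411
df = (3, 28)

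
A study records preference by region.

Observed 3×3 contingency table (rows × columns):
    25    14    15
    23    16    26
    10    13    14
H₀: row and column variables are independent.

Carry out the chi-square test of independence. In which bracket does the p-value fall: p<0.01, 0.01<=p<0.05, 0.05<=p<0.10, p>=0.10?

p-value bracket: p>=0.10

Row totals [54, 65, 37], col totals [58, 43, 55], n=156
χ² = (25−20.08)²/20.08 + (14−14.88)²/14.88 + (15−19.04)²/19.04 + (23−24.17)²/24.17 + (16−17.92)²/17.92 + (26−22.92)²/22.92 + (10−13.76)²/13.76 + (13−10.20)²/10.20 + (14−13.04)²/13.04 = 4.6577
df = 4
p-value (upper-tail) = 0.32425
→ bracket: p>=0.10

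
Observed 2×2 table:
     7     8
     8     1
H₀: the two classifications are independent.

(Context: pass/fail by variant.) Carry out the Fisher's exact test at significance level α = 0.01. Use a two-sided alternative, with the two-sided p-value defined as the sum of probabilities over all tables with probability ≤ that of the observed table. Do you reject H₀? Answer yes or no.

Margins: r₁=15, r₂=9, c₁=15, c₂=9, n=24
p_obs = C(15,7)·C(9,8)/C(24,15); sum pmf over tables with pmf ≤ p_obs
p-value (two-sided) = 0.08035
At α=0.01: p ≥ α → fail to reject H₀

reject H₀: no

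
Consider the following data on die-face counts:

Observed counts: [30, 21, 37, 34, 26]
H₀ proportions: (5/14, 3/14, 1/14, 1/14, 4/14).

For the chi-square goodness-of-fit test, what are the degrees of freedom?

df = k − 1 = 5 − 1 = 4

degrees of freedom = 4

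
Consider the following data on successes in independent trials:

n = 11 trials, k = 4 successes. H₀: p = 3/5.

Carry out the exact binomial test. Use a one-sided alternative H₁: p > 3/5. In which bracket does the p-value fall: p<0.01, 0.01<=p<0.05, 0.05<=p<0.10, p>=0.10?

p-value bracket: p>=0.10

Exact binomial: n=11, k=4, p₀=3/5=0.6000
P(X≥4) from Σ C(n,i)·p₀^i·(1−p₀)^(n−i)
p-value (one-sided, H₁ greater) = 0.97072
→ bracket: p>=0.10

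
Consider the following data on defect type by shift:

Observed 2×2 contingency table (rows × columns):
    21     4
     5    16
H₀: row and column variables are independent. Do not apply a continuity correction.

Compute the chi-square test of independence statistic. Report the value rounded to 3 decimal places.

test statistic = 16.826

Row totals [25, 21], col totals [26, 20], n=46
χ² = (21−14.13)²/14.13 + (4−10.87)²/10.87 + (5−11.87)²/11.87 + (16−9.13)²/9.13 = 16.8256
df = 1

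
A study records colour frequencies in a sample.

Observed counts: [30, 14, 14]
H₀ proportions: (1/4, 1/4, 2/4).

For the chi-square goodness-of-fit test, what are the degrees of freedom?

df = k − 1 = 3 − 1 = 2

degrees of freedom = 2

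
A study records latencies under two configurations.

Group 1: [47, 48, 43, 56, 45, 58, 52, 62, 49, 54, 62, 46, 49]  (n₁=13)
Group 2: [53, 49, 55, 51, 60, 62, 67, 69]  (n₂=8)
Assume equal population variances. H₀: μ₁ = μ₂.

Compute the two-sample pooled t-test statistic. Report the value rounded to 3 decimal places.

x̄₁=51.615, s₁=6.318, n₁=13
x̄₂=58.250, s₂=7.421, n₂=8
s_p² = [12·6.318² + 7·7.421²]/19 = 45.5040
SE = √(s_p²·(1/13+1/8)) = 3.0312
t = (51.615−58.250)/3.0312 = -2.1888
df = 19

test statistic = -2.189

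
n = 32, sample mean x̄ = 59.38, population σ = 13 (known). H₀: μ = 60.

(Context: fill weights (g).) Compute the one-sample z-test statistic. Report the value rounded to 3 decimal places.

SE = σ/√n = 13/√32 = 2.2981
z = (x̄−μ₀)/SE = (59.38−60)/2.2981 = -0.2698

test statistic = -0.270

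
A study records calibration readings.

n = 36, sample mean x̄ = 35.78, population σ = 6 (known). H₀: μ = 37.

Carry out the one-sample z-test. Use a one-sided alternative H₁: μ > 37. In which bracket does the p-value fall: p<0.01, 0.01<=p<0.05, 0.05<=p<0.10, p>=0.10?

p-value bracket: p>=0.10

SE = σ/√n = 6/√36 = 1.0000
z = (x̄−μ₀)/SE = (35.78−37)/1.0000 = -1.2200
p-value (one-sided, H₁ greater) = 0.88877
→ bracket: p>=0.10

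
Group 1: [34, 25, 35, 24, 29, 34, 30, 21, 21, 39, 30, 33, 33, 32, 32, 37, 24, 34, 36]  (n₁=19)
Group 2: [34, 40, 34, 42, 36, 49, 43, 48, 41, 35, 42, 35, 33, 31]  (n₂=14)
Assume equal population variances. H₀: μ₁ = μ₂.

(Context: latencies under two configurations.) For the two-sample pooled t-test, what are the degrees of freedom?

degrees of freedom = 31

df = n₁ + n₂ − 2 = 19 + 14 − 2 = 31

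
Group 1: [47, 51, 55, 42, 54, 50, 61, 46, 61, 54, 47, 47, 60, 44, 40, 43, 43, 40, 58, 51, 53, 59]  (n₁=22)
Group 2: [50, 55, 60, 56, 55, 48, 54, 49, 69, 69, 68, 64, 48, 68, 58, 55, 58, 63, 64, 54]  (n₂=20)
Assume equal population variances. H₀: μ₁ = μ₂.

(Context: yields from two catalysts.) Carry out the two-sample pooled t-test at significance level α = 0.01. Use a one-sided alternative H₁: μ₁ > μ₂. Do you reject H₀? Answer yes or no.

x̄₁=50.273, s₁=6.881, n₁=22
x̄₂=58.250, s₂=7.070, n₂=20
s_p² = [21·6.881² + 19·7.070²]/40 = 48.6028
SE = √(s_p²·(1/22+1/20)) = 2.1539
t = (50.273−58.250)/2.1539 = -3.7036
df = 40
p-value (one-sided, H₁ greater) = 0.99968
At α=0.01: p ≥ α → fail to reject H₀

reject H₀: no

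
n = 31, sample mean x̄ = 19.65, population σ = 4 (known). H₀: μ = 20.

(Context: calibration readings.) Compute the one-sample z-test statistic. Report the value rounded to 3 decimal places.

SE = σ/√n = 4/√31 = 0.7184
z = (x̄−μ₀)/SE = (19.65−20)/0.7184 = -0.4872

test statistic = -0.487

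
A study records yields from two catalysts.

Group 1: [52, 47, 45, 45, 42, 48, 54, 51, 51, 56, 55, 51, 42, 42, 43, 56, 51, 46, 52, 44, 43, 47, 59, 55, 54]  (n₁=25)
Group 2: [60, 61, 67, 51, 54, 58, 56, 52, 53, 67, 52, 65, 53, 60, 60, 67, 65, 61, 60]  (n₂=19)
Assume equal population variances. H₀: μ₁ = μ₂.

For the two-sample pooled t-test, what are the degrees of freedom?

degrees of freedom = 42

df = n₁ + n₂ − 2 = 25 + 19 − 2 = 42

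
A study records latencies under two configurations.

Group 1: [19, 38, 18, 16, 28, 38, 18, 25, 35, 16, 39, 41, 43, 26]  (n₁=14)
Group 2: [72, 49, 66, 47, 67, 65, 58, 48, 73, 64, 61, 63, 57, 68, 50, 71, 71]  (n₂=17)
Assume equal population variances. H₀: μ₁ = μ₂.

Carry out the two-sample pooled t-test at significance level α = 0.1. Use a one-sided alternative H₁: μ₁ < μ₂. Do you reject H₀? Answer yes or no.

reject H₀: yes

x̄₁=28.571, s₁=10.158, n₁=14
x̄₂=61.765, s₂=8.836, n₂=17
s_p² = [13·10.158² + 16·8.836²]/29 = 89.3272
SE = √(s_p²·(1/14+1/17)) = 3.4110
t = (28.571−61.765)/3.4110 = -9.7312
df = 29
p-value (one-sided, H₁ less) = 0.00000
At α=0.1: p < α → reject H₀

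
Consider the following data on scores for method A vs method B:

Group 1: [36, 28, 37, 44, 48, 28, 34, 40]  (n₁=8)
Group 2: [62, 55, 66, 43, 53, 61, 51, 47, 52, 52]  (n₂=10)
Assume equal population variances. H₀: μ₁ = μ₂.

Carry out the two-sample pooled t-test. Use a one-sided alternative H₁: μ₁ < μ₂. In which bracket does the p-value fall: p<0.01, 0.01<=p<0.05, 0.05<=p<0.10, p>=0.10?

x̄₁=36.875, s₁=7.080, n₁=8
x̄₂=54.200, s₂=7.036, n₂=10
s_p² = [7·7.080² + 9·7.036²]/16 = 49.7797
SE = √(s_p²·(1/8+1/10)) = 3.3467
t = (36.875−54.200)/3.3467 = -5.1767
df = 16
p-value (one-sided, H₁ less) = 0.00005
→ bracket: p<0.01

p-value bracket: p<0.01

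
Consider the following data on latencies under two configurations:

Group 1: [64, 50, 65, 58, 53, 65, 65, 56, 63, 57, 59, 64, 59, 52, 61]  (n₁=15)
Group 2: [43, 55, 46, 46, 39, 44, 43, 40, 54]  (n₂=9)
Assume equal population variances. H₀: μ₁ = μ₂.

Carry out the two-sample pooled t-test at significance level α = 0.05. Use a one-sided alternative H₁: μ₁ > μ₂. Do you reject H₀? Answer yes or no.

x̄₁=59.400, s₁=5.040, n₁=15
x̄₂=45.556, s₂=5.593, n₂=9
s_p² = [14·5.040² + 8·5.593²]/22 = 27.5374
SE = √(s_p²·(1/15+1/9)) = 2.2126
t = (59.400−45.556)/2.2126 = 6.2571
df = 22
p-value (one-sided, H₁ greater) = 0.00000
At α=0.05: p < α → reject H₀

reject H₀: yes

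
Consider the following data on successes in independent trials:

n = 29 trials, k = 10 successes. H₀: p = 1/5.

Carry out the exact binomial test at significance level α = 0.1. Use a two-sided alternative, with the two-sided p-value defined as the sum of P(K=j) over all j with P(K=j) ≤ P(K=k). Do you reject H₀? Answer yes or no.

reject H₀: yes

Exact binomial: n=29, k=10, p₀=1/5=0.2000
P(X=j) = C(n,j)·p₀^j·(1−p₀)^(n−j); p = Σ P(X=j) over j with P(X=j) ≤ P(X=10)
p-value (two-sided) = 0.06203
At α=0.1: p < α → reject H₀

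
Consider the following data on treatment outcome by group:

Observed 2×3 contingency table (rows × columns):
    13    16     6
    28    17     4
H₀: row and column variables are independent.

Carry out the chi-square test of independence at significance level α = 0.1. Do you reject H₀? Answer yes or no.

reject H₀: no

Row totals [35, 49], col totals [41, 33, 10], n=84
χ² = (13−17.08)²/17.08 + (16−13.75)²/13.75 + (6−4.17)²/4.17 + (28−23.92)²/23.92 + (17−19.25)²/19.25 + (4−5.83)²/5.83 = 3.6872
df = 2
p-value (upper-tail) = 0.15825
At α=0.1: p ≥ α → fail to reject H₀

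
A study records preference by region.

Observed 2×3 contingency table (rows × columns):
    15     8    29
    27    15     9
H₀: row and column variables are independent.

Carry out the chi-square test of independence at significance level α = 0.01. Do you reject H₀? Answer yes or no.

reject H₀: yes

Row totals [52, 51], col totals [42, 23, 38], n=103
χ² = (15−21.20)²/21.20 + (8−11.61)²/11.61 + (29−19.18)²/19.18 + (27−20.80)²/20.80 + (15−11.39)²/11.39 + (9−18.82)²/18.82 = 16.0771
df = 2
p-value (upper-tail) = 0.00032
At α=0.01: p < α → reject H₀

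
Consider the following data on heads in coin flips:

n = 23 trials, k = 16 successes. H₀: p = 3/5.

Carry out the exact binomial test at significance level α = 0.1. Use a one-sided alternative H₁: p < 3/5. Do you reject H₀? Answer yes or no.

reject H₀: no

Exact binomial: n=23, k=16, p₀=3/5=0.6000
P(X≤16) from Σ C(n,i)·p₀^i·(1−p₀)^(n−i)
p-value (one-sided, H₁ less) = 0.87604
At α=0.1: p ≥ α → fail to reject H₀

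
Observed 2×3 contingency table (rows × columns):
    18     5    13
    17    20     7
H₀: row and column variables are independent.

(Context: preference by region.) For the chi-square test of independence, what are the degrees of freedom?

degrees of freedom = 2

df = (r−1)(c−1) = (2−1)·(3−1) = 2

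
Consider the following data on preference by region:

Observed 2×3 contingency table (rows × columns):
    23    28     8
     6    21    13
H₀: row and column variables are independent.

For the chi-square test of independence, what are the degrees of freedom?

df = (r−1)(c−1) = (2−1)·(3−1) = 2

degrees of freedom = 2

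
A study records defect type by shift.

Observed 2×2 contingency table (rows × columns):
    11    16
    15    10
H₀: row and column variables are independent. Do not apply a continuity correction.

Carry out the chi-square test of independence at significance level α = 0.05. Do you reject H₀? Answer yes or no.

Row totals [27, 25], col totals [26, 26], n=52
χ² = (11−13.50)²/13.50 + (16−13.50)²/13.50 + (15−12.50)²/12.50 + (10−12.50)²/12.50 = 1.9259
df = 1
p-value (upper-tail) = 0.16520
At α=0.05: p ≥ α → fail to reject H₀

reject H₀: no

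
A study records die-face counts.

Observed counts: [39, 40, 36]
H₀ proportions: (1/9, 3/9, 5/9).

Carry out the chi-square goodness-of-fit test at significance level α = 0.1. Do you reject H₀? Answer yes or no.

reject H₀: yes

n = 115; E_i = n·p_i = [12.78, 38.33, 63.89]
χ² = (39−12.78)²/12.78 + (40−38.33)²/38.33 + (36−63.89)²/63.89 = 66.0591
df = 2
p-value (upper-tail) = 0.00000
At α=0.1: p < α → reject H₀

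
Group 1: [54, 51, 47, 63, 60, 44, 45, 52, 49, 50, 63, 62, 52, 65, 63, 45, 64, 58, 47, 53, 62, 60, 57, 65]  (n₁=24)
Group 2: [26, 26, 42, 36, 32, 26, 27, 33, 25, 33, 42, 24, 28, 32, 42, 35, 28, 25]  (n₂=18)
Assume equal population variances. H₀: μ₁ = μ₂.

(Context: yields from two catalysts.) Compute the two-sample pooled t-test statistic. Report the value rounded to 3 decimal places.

test statistic = 11.520

x̄₁=55.458, s₁=7.157, n₁=24
x̄₂=31.222, s₂=6.151, n₂=18
s_p² = [23·7.157² + 17·6.151²]/40 = 45.5267
SE = √(s_p²·(1/24+1/18)) = 2.1039
t = (55.458−31.222)/2.1039 = 11.5199
df = 40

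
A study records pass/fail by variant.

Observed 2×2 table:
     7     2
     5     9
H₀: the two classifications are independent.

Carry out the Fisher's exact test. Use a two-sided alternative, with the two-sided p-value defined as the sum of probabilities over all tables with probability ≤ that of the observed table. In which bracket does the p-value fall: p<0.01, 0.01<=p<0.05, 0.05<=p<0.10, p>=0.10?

Margins: r₁=9, r₂=14, c₁=12, c₂=11, n=23
p_obs = C(9,7)·C(14,5)/C(23,12); sum pmf over tables with pmf ≤ p_obs
p-value (two-sided) = 0.08938
→ bracket: 0.05<=p<0.10

p-value bracket: 0.05<=p<0.10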